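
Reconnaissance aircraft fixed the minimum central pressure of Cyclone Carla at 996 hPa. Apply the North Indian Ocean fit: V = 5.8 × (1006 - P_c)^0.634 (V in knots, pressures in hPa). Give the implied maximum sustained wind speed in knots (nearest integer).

25 kt

ΔP = 1006 − 996 = 10 hPa.
10^0.634 ≈ 4.305.
V ≈ 5.8 × 4.305 ≈ 25.0 kt.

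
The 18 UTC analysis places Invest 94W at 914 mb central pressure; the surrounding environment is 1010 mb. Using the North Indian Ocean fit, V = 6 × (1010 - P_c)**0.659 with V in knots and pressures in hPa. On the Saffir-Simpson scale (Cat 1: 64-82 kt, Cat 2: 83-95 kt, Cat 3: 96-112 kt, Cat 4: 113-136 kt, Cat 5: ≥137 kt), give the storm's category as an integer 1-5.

ΔP = 1010 − 914 = 96 mb.
V ≈ 6 × 96^0.659 = 6 × 20.24 ≈ 121 kt.
121 kt falls in the Category 4 band.

4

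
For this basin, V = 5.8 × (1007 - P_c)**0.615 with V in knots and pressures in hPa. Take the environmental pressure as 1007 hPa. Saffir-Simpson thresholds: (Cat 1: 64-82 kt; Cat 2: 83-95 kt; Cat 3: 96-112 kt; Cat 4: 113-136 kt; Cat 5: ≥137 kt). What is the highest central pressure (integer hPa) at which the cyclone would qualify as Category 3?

Category 3 begins at V = 96 kt.
Required ΔP = (96/5.8)^(1/0.615) = 16.552^1.626 ≈ 95.91 hPa.
P_c ≤ 1007 − 95.91 = 911.09, so the highest integer P_c is 911 hPa.

911 hPa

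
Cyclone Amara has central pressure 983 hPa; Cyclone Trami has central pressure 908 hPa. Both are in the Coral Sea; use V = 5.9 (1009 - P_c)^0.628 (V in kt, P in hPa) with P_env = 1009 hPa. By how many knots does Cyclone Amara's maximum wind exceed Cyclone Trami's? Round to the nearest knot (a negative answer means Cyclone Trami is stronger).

Cyclone Amara: ΔP = 26; V ≈ 5.9 × 26^0.628 ≈ 45.65 kt.
Cyclone Trami: ΔP = 101; V ≈ 5.9 × 101^0.628 ≈ 107.04 kt.
Difference ≈ 45.65 − 107.04 = -61.39 → -61 kt.

-61 kt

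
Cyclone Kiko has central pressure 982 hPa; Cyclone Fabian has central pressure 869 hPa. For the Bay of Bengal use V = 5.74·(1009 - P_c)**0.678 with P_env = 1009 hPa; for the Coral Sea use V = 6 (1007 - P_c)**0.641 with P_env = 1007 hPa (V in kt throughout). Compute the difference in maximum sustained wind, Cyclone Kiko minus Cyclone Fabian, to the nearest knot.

Cyclone Kiko: ΔP = 27; V ≈ 5.74 × 27^0.678 ≈ 53.63 kt.
Cyclone Fabian: ΔP = 138; V ≈ 6 × 138^0.641 ≈ 141.19 kt.
Difference ≈ 53.63 − 141.19 = -87.56 → -88 kt.

-88 kt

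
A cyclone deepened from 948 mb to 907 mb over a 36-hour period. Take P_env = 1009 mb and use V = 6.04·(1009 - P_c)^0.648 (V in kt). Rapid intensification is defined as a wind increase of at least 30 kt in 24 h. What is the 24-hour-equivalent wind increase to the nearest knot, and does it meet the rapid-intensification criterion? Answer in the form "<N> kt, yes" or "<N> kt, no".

23 kt, no

V₁: ΔP = 61, V ≈ 6.04 × 61^0.648 ≈ 86.68 kt.
V₂: ΔP = 102, V ≈ 6.04 × 102^0.648 ≈ 120.95 kt.
ΔV over 36 h = 34.27 kt → 24 h equivalent = 34.27 × 24/36 ≈ 22.85 kt.
23 kt < 30 kt ⇒ not rapid intensification.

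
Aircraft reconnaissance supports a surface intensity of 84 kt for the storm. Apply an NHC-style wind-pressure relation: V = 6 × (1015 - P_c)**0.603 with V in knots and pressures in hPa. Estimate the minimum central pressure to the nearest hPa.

ΔP = (V / 6)^(1/0.603) = (84/6)^1.658.
84/6 = 14.000; 14.000^1.658 ≈ 79.56 hPa.
P_c = 1015 − 79.56 = 935.44 ≈ 935 hPa.

935 hPa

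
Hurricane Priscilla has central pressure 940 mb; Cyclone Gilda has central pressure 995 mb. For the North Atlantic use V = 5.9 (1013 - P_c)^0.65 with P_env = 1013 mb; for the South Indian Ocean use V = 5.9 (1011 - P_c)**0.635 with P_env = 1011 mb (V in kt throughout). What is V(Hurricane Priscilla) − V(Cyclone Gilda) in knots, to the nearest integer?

62 kt

Hurricane Priscilla: ΔP = 73; V ≈ 5.9 × 73^0.65 ≈ 95.94 kt.
Cyclone Gilda: ΔP = 16; V ≈ 5.9 × 16^0.635 ≈ 34.31 kt.
Difference ≈ 95.94 − 34.31 = 61.63 → 62 kt.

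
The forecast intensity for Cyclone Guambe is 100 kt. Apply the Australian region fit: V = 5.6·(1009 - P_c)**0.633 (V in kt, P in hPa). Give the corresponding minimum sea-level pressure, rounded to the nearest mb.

914 mb

ΔP = (V / 5.6)^(1/0.633) = (100/5.6)^1.580.
100/5.6 = 17.857; 17.857^1.580 ≈ 94.97 mb.
P_c = 1009 − 94.97 = 914.03 ≈ 914 mb.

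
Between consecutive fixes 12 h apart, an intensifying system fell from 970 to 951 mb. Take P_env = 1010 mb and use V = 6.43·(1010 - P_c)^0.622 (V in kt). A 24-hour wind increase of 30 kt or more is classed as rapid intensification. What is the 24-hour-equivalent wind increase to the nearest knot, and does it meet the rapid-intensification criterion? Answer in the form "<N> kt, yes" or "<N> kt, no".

35 kt, yes

V₁: ΔP = 40, V ≈ 6.43 × 40^0.622 ≈ 63.78 kt.
V₂: ΔP = 59, V ≈ 6.43 × 59^0.622 ≈ 81.22 kt.
ΔV over 12 h = 17.44 kt → 24 h equivalent = 17.44 × 24/12 ≈ 34.88 kt.
35 kt ≥ 30 kt ⇒ rapid intensification.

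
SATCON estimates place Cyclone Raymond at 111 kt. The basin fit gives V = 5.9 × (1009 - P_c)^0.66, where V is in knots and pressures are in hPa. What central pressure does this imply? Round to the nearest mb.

ΔP = (V / 5.9)^(1/0.66) = (111/5.9)^1.515.
111/5.9 = 18.814; 18.814^1.515 ≈ 85.31 mb.
P_c = 1009 − 85.31 = 923.69 ≈ 924 mb.

924 mb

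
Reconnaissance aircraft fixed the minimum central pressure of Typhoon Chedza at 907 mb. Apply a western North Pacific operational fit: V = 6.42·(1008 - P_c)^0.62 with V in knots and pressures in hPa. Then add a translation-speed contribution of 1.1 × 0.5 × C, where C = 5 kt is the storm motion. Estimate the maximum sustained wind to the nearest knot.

115 kt

ΔP = 1008 − 907 = 101 mb.
101^0.62 ≈ 17.486.
V ≈ 6.42 × 17.486 ≈ 112.3 kt.
Translation term: 1.1 × 0.5 × 5 = 2.75 kt.
Corrected V ≈ 115.05 kt → 115 kt.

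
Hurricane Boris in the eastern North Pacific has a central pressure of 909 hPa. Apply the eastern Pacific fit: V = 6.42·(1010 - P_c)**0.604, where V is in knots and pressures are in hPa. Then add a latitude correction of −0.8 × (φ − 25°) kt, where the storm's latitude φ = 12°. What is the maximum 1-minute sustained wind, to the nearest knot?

ΔP = 1010 − 909 = 101 hPa.
101^0.604 ≈ 16.241.
V ≈ 6.42 × 16.241 ≈ 104.3 kt.
Latitude correction: −0.8 × (12 − 25) = 10.4 kt.
Corrected V ≈ 114.7 kt → 115 kt.

115 kt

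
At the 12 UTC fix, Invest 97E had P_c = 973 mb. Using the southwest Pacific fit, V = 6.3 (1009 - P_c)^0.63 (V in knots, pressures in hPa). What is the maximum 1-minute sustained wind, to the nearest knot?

60 kt

ΔP = 1009 − 973 = 36 mb.
36^0.63 ≈ 9.560.
V ≈ 6.3 × 9.560 ≈ 60.2 kt.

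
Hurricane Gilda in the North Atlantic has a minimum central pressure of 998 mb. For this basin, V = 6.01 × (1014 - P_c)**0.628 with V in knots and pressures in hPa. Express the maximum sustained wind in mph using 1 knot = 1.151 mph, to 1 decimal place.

39.5 mph

ΔP = 1014 − 998 = 16 mb.
V ≈ 6.01 × 16^0.628 = 6.01 × 5.704 ≈ 34.282 kt.
34.282 × 1.151 ≈ 39.46 mph → 39.5 mph.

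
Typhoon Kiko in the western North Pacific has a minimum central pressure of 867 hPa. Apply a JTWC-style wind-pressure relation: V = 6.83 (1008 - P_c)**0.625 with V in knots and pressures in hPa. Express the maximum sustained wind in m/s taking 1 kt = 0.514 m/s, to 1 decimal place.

ΔP = 1008 − 867 = 141 hPa.
V ≈ 6.83 × 141^0.625 = 6.83 × 22.043 ≈ 150.551 kt.
150.551 × 0.514 ≈ 77.38 m/s → 77.4 m/s.

77.4 m/s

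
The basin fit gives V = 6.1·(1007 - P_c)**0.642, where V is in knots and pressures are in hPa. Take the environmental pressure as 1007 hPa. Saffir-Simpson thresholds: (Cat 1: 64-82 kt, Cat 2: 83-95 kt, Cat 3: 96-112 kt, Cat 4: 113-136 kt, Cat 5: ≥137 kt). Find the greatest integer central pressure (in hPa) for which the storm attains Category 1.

Category 1 begins at V = 64 kt.
Required ΔP = (64/6.1)^(1/0.642) = 10.492^1.558 ≈ 38.91 hPa.
P_c ≤ 1007 − 38.91 = 968.09, so the highest integer P_c is 968 hPa.

968 hPa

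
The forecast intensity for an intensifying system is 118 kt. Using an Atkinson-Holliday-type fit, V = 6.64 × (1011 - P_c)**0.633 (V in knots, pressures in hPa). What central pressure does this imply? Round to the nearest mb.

ΔP = (V / 6.64)^(1/0.633) = (118/6.64)^1.580.
118/6.64 = 17.771; 17.771^1.580 ≈ 94.25 mb.
P_c = 1011 − 94.25 = 916.75 ≈ 917 mb.

917 mb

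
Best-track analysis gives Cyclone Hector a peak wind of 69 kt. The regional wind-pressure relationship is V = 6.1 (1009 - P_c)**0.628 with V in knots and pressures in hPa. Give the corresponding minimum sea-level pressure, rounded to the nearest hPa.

ΔP = (V / 6.1)^(1/0.628) = (69/6.1)^1.592.
69/6.1 = 11.311; 11.311^1.592 ≈ 47.60 hPa.
P_c = 1009 − 47.60 = 961.40 ≈ 961 hPa.

961 hPa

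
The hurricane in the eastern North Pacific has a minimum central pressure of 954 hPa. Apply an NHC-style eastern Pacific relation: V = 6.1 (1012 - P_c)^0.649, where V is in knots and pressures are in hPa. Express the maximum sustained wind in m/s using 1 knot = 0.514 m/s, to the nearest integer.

ΔP = 1012 − 954 = 58 hPa.
V ≈ 6.1 × 58^0.649 = 6.1 × 13.946 ≈ 85.074 kt.
85.074 × 0.514 ≈ 43.73 m/s → 44 m/s.

44 m/s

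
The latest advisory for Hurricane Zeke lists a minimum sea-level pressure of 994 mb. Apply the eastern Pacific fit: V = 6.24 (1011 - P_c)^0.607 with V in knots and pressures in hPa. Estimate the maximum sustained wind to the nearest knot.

ΔP = 1011 − 994 = 17 mb.
17^0.607 ≈ 5.583.
V ≈ 6.24 × 5.583 ≈ 34.8 kt.

35 kt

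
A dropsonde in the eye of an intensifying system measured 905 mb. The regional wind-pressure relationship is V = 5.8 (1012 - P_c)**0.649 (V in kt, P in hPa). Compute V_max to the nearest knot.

120 kt

ΔP = 1012 − 905 = 107 mb.
107^0.649 ≈ 20.752.
V ≈ 5.8 × 20.752 ≈ 120.4 kt.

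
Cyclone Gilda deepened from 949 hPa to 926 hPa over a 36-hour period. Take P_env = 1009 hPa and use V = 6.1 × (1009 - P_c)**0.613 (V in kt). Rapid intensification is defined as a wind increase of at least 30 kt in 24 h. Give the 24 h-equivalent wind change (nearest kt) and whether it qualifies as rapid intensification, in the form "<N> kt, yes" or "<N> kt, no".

11 kt, no

V₁: ΔP = 60, V ≈ 6.1 × 60^0.613 ≈ 75.05 kt.
V₂: ΔP = 83, V ≈ 6.1 × 83^0.613 ≈ 91.56 kt.
ΔV over 36 h = 16.51 kt → 24 h equivalent = 16.51 × 24/36 ≈ 11.01 kt.
11 kt < 30 kt ⇒ not rapid intensification.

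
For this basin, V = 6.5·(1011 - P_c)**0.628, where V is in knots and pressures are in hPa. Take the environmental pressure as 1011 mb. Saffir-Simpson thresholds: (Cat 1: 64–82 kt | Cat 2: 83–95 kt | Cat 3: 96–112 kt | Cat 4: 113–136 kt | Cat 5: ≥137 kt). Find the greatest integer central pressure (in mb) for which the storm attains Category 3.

938 mb

Category 3 begins at V = 96 kt.
Required ΔP = (96/6.5)^(1/0.628) = 14.769^1.592 ≈ 72.78 mb.
P_c ≤ 1011 − 72.78 = 938.22, so the highest integer P_c is 938 mb.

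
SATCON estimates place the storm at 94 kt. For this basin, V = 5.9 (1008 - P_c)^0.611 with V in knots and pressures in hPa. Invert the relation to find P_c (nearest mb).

ΔP = (V / 5.9)^(1/0.611) = (94/5.9)^1.637.
94/5.9 = 15.932; 15.932^1.637 ≈ 92.84 mb.
P_c = 1008 − 92.84 = 915.16 ≈ 915 mb.

915 mb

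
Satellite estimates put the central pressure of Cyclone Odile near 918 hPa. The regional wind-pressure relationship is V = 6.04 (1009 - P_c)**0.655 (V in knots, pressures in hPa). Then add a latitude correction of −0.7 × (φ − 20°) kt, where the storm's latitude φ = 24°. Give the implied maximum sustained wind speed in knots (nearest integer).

113 kt

ΔP = 1009 − 918 = 91 hPa.
91^0.655 ≈ 19.194.
V ≈ 6.04 × 19.194 ≈ 115.9 kt.
Latitude correction: −0.7 × (24 − 20) = -2.8 kt.
Corrected V ≈ 113.1 kt → 113 kt.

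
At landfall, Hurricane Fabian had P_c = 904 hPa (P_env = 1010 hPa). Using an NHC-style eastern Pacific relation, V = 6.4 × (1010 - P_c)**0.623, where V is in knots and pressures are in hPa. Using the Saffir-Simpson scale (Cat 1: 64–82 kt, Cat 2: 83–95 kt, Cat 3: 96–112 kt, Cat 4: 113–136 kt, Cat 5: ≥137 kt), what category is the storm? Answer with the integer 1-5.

4

ΔP = 1010 − 904 = 106 hPa.
V ≈ 6.4 × 106^0.623 = 6.4 × 18.27 ≈ 117 kt.
117 kt falls in the Category 4 band.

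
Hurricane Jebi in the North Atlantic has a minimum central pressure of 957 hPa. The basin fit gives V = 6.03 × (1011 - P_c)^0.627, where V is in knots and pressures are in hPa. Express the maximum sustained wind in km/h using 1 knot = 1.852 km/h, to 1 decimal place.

ΔP = 1011 − 957 = 54 hPa.
V ≈ 6.03 × 54^0.627 = 6.03 × 12.196 ≈ 73.541 kt.
73.541 × 1.852 ≈ 136.20 km/h → 136.2 km/h.

136.2 km/h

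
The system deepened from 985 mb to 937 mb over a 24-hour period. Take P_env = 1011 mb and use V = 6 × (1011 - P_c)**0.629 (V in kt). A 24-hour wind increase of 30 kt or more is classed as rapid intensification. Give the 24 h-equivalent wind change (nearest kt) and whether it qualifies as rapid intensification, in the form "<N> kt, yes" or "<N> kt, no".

V₁: ΔP = 26, V ≈ 6 × 26^0.629 ≈ 46.58 kt.
V₂: ΔP = 74, V ≈ 6 × 74^0.629 ≈ 89.93 kt.
ΔV over 24 h = 43.35 kt → 24 h equivalent = 43.35 × 24/24 ≈ 43.35 kt.
43 kt ≥ 30 kt ⇒ rapid intensification.

43 kt, yes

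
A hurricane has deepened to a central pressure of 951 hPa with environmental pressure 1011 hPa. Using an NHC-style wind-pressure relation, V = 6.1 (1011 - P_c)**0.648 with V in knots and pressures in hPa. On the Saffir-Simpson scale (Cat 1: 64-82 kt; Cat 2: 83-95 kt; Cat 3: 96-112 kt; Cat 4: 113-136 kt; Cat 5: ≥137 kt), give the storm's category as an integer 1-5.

2

ΔP = 1011 − 951 = 60 hPa.
V ≈ 6.1 × 60^0.648 = 6.1 × 14.20 ≈ 87 kt.
87 kt falls in the Category 2 band.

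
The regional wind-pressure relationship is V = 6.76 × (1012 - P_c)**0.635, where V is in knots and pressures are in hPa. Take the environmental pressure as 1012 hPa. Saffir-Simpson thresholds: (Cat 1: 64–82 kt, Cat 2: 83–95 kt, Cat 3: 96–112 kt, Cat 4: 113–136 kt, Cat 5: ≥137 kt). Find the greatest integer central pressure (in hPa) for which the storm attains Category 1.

Category 1 begins at V = 64 kt.
Required ΔP = (64/6.76)^(1/0.635) = 9.467^1.575 ≈ 34.46 hPa.
P_c ≤ 1012 − 34.46 = 977.54, so the highest integer P_c is 977 hPa.

977 hPa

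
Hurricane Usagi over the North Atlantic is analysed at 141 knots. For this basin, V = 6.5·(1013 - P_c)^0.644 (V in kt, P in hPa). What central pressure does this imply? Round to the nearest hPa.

ΔP = (V / 6.5)^(1/0.644) = (141/6.5)^1.553.
141/6.5 = 21.692; 21.692^1.553 ≈ 118.85 hPa.
P_c = 1013 − 118.85 = 894.15 ≈ 894 hPa.

894 hPa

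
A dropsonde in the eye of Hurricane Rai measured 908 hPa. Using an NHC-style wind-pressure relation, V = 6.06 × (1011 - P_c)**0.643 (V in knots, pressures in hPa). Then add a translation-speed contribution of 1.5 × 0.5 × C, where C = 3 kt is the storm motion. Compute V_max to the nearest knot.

122 kt

ΔP = 1011 − 908 = 103 hPa.
103^0.643 ≈ 19.690.
V ≈ 6.06 × 19.690 ≈ 119.3 kt.
Translation term: 1.5 × 0.5 × 3 = 2.25 kt.
Corrected V ≈ 121.55 kt → 122 kt.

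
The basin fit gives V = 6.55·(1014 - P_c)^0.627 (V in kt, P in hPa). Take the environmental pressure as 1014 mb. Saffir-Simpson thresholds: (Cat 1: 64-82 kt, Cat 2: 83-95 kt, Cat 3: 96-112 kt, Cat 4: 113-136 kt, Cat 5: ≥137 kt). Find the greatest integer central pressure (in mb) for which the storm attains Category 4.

920 mb

Category 4 begins at V = 113 kt.
Required ΔP = (113/6.55)^(1/0.627) = 17.252^1.595 ≈ 93.89 mb.
P_c ≤ 1014 − 93.89 = 920.11, so the highest integer P_c is 920 mb.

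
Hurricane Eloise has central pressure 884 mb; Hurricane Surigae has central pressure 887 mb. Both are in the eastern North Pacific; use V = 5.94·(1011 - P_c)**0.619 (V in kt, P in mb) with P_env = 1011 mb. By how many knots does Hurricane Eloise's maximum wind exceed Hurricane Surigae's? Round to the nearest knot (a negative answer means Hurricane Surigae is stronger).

Hurricane Eloise: ΔP = 127; V ≈ 5.94 × 127^0.619 ≈ 119.14 kt.
Hurricane Surigae: ΔP = 124; V ≈ 5.94 × 124^0.619 ≈ 117.39 kt.
Difference ≈ 119.14 − 117.39 = 1.75 → 2 kt.

2 kt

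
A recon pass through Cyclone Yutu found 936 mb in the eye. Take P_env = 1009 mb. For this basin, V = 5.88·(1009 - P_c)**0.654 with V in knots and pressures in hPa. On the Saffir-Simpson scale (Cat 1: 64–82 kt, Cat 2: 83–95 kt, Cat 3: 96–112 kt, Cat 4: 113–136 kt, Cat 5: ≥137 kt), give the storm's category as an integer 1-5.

ΔP = 1009 − 936 = 73 mb.
V ≈ 5.88 × 73^0.654 = 5.88 × 16.54 ≈ 97 kt.
97 kt falls in the Category 3 band.

3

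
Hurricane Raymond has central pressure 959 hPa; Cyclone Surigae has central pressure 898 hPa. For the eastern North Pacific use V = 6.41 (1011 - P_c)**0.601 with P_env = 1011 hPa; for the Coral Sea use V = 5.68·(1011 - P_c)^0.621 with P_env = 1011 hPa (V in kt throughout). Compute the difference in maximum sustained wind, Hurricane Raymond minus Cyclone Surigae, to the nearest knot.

-38 kt

Hurricane Raymond: ΔP = 52; V ≈ 6.41 × 52^0.601 ≈ 68.89 kt.
Cyclone Surigae: ΔP = 113; V ≈ 5.68 × 113^0.621 ≈ 106.98 kt.
Difference ≈ 68.89 − 106.98 = -38.09 → -38 kt.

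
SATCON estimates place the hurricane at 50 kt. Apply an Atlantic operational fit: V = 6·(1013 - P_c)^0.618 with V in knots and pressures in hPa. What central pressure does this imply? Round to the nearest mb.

ΔP = (V / 6)^(1/0.618) = (50/6)^1.618.
50/6 = 8.333; 8.333^1.618 ≈ 30.90 mb.
P_c = 1013 − 30.90 = 982.10 ≈ 982 mb.

982 mb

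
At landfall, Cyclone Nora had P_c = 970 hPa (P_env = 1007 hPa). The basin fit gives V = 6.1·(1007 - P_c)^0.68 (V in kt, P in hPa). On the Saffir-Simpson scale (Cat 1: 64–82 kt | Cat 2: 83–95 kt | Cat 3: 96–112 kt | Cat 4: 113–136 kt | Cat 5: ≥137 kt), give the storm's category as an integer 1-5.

ΔP = 1007 − 970 = 37 hPa.
V ≈ 6.1 × 37^0.68 = 6.1 × 11.65 ≈ 71 kt.
71 kt falls in the Category 1 band.

1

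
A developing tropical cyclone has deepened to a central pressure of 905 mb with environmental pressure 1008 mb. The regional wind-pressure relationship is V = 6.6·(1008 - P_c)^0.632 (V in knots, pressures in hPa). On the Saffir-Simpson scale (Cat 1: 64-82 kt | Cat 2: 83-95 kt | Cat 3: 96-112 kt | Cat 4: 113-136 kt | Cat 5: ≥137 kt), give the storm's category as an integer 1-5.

4

ΔP = 1008 − 905 = 103 mb.
V ≈ 6.6 × 103^0.632 = 6.6 × 18.71 ≈ 123 kt.
123 kt falls in the Category 4 band.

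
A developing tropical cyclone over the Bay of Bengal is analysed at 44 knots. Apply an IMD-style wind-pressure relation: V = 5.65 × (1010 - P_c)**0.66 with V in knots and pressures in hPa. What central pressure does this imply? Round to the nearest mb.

ΔP = (V / 5.65)^(1/0.66) = (44/5.65)^1.515.
44/5.65 = 7.788; 7.788^1.515 ≈ 22.42 mb.
P_c = 1010 − 22.42 = 987.58 ≈ 988 mb.

988 mb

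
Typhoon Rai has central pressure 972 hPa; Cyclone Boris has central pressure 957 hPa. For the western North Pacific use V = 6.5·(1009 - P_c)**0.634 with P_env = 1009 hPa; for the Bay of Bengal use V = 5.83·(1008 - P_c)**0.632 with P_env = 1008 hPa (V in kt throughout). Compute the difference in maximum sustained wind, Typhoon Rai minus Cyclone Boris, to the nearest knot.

Typhoon Rai: ΔP = 37; V ≈ 6.5 × 37^0.634 ≈ 64.14 kt.
Cyclone Boris: ΔP = 51; V ≈ 5.83 × 51^0.632 ≈ 69.96 kt.
Difference ≈ 64.14 − 69.96 = -5.82 → -6 kt.

-6 kt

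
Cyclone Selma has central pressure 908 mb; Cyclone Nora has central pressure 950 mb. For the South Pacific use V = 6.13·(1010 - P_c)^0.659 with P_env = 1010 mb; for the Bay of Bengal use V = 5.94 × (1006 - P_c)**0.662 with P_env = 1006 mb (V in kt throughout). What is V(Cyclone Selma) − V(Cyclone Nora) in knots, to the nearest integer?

44 kt

Cyclone Selma: ΔP = 102; V ≈ 6.13 × 102^0.659 ≈ 129.16 kt.
Cyclone Nora: ΔP = 56; V ≈ 5.94 × 56^0.662 ≈ 85.33 kt.
Difference ≈ 129.16 − 85.33 = 43.83 → 44 kt.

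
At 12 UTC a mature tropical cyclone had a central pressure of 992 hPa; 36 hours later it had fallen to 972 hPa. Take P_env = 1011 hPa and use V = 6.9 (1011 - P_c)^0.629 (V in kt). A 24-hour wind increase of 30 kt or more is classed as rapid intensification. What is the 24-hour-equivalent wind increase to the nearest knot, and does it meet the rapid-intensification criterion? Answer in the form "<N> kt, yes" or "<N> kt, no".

17 kt, no

V₁: ΔP = 19, V ≈ 6.9 × 19^0.629 ≈ 43.97 kt.
V₂: ΔP = 39, V ≈ 6.9 × 39^0.629 ≈ 69.12 kt.
ΔV over 36 h = 25.15 kt → 24 h equivalent = 25.15 × 24/36 ≈ 16.77 kt.
17 kt < 30 kt ⇒ not rapid intensification.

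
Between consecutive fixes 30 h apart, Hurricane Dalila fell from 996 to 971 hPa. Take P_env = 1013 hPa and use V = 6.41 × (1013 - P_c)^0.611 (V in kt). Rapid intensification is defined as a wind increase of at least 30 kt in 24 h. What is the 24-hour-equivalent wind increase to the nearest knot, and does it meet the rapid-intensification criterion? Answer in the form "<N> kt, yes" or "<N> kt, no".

21 kt, no

V₁: ΔP = 17, V ≈ 6.41 × 17^0.611 ≈ 36.20 kt.
V₂: ΔP = 42, V ≈ 6.41 × 42^0.611 ≈ 62.90 kt.
ΔV over 30 h = 26.70 kt → 24 h equivalent = 26.70 × 24/30 ≈ 21.36 kt.
21 kt < 30 kt ⇒ not rapid intensification.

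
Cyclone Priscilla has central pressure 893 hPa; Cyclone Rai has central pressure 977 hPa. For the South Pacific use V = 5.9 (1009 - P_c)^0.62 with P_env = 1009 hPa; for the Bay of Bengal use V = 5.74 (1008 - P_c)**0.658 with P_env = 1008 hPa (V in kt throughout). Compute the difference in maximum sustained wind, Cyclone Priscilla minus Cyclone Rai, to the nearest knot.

57 kt

Cyclone Priscilla: ΔP = 116; V ≈ 5.9 × 116^0.62 ≈ 112.41 kt.
Cyclone Rai: ΔP = 31; V ≈ 5.74 × 31^0.658 ≈ 54.98 kt.
Difference ≈ 112.41 − 54.98 = 57.43 → 57 kt.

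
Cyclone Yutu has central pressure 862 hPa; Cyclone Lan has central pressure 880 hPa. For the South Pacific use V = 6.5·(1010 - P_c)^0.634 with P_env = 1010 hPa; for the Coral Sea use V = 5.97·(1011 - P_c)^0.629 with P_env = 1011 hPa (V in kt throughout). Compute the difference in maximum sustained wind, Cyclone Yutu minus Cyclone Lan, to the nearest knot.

Cyclone Yutu: ΔP = 148; V ≈ 6.5 × 148^0.634 ≈ 154.48 kt.
Cyclone Lan: ΔP = 131; V ≈ 5.97 × 131^0.629 ≈ 128.16 kt.
Difference ≈ 154.48 − 128.16 = 26.32 → 26 kt.

26 kt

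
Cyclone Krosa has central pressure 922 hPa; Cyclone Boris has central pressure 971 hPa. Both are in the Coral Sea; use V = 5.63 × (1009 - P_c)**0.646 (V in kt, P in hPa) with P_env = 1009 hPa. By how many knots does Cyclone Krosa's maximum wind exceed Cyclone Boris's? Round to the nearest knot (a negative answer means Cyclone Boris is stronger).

Cyclone Krosa: ΔP = 87; V ≈ 5.63 × 87^0.646 ≈ 100.79 kt.
Cyclone Boris: ΔP = 38; V ≈ 5.63 × 38^0.646 ≈ 59.03 kt.
Difference ≈ 100.79 − 59.03 = 41.76 → 42 kt.

42 kt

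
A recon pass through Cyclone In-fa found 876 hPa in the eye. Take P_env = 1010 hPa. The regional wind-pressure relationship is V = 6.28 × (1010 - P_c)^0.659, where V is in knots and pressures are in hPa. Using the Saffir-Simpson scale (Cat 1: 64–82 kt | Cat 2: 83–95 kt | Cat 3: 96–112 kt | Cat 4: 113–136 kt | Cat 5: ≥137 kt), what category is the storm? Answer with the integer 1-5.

5

ΔP = 1010 − 876 = 134 hPa.
V ≈ 6.28 × 134^0.659 = 6.28 × 25.22 ≈ 158 kt.
158 kt falls in the Category 5 band.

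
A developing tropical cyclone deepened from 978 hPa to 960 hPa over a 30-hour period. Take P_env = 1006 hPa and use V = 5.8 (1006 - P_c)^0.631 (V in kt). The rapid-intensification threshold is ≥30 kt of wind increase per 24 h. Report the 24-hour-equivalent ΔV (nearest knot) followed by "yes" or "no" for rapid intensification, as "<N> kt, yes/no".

V₁: ΔP = 28, V ≈ 5.8 × 28^0.631 ≈ 47.49 kt.
V₂: ΔP = 46, V ≈ 5.8 × 46^0.631 ≈ 64.96 kt.
ΔV over 30 h = 17.47 kt → 24 h equivalent = 17.47 × 24/30 ≈ 13.98 kt.
14 kt < 30 kt ⇒ not rapid intensification.

14 kt, no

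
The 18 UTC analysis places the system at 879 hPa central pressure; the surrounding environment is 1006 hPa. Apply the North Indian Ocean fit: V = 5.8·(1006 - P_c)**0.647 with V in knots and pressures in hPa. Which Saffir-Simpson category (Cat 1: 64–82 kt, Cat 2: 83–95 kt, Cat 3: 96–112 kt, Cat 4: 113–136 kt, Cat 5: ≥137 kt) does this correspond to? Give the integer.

ΔP = 1006 − 879 = 127 hPa.
V ≈ 5.8 × 127^0.647 = 5.8 × 22.97 ≈ 133 kt.
133 kt falls in the Category 4 band.

4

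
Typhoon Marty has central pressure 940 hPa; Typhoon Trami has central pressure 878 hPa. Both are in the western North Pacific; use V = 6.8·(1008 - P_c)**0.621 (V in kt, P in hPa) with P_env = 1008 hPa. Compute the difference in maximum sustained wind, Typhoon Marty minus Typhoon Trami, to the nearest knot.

Typhoon Marty: ΔP = 68; V ≈ 6.8 × 68^0.621 ≈ 93.43 kt.
Typhoon Trami: ΔP = 130; V ≈ 6.8 × 130^0.621 ≈ 139.72 kt.
Difference ≈ 93.43 − 139.72 = -46.29 → -46 kt.

-46 kt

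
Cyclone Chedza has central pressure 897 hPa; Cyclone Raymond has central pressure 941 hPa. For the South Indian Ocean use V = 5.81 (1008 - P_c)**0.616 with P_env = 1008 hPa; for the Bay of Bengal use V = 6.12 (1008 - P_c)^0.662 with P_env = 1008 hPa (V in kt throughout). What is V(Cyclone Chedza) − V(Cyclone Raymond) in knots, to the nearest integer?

Cyclone Chedza: ΔP = 111; V ≈ 5.81 × 111^0.616 ≈ 105.70 kt.
Cyclone Raymond: ΔP = 67; V ≈ 6.12 × 67^0.662 ≈ 98.99 kt.
Difference ≈ 105.70 − 98.99 = 6.71 → 7 kt.

7 kt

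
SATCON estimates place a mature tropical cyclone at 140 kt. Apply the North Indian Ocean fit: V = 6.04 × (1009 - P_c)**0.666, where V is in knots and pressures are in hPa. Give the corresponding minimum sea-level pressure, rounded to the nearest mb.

ΔP = (V / 6.04)^(1/0.666) = (140/6.04)^1.502.
140/6.04 = 23.179; 23.179^1.502 ≈ 112.12 mb.
P_c = 1009 − 112.12 = 896.88 ≈ 897 mb.

897 mb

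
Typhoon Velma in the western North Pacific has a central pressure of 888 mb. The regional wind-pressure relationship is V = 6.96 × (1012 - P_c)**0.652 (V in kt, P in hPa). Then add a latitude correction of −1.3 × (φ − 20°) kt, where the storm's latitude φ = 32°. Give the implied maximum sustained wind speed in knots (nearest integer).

146 kt

ΔP = 1012 − 888 = 124 mb.
124^0.652 ≈ 23.169.
V ≈ 6.96 × 23.169 ≈ 161.3 kt.
Latitude correction: −1.3 × (32 − 20) = -15.6 kt.
Corrected V ≈ 145.7 kt → 146 kt.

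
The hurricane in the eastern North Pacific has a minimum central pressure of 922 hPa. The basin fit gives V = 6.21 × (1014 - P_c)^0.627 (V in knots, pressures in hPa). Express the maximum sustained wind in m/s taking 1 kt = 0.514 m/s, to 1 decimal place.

54.4 m/s

ΔP = 1014 − 922 = 92 hPa.
V ≈ 6.21 × 92^0.627 = 6.21 × 17.033 ≈ 105.776 kt.
105.776 × 0.514 ≈ 54.37 m/s → 54.4 m/s.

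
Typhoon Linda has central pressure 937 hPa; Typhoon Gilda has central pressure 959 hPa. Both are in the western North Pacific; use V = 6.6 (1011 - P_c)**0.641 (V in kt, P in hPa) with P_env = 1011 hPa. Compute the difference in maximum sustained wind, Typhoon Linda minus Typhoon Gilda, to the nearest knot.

Typhoon Linda: ΔP = 74; V ≈ 6.6 × 74^0.641 ≈ 104.16 kt.
Typhoon Gilda: ΔP = 52; V ≈ 6.6 × 52^0.641 ≈ 83.08 kt.
Difference ≈ 104.16 − 83.08 = 21.08 → 21 kt.

21 kt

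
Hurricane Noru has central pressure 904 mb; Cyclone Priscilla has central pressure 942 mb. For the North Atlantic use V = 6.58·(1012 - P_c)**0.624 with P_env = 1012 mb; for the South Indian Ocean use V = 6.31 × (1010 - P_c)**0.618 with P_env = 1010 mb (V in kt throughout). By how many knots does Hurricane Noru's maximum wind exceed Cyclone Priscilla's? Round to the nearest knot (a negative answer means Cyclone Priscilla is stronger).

Hurricane Noru: ΔP = 108; V ≈ 6.58 × 108^0.624 ≈ 122.20 kt.
Cyclone Priscilla: ΔP = 68; V ≈ 6.31 × 68^0.618 ≈ 85.61 kt.
Difference ≈ 122.20 − 85.61 = 36.59 → 37 kt.

37 kt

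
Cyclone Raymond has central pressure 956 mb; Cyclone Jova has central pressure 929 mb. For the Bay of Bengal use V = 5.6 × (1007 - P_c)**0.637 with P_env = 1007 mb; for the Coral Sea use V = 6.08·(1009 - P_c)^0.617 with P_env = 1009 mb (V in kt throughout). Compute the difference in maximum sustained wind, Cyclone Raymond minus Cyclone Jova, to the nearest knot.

Cyclone Raymond: ΔP = 51; V ≈ 5.6 × 51^0.637 ≈ 68.53 kt.
Cyclone Jova: ΔP = 80; V ≈ 6.08 × 80^0.617 ≈ 90.81 kt.
Difference ≈ 68.53 − 90.81 = -22.28 → -22 kt.

-22 kt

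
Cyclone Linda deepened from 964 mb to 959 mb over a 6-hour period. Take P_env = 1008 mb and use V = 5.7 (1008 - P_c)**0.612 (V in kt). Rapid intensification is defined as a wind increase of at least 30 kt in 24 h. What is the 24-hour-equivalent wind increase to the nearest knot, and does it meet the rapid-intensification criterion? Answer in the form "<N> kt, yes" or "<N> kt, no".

16 kt, no

V₁: ΔP = 44, V ≈ 5.7 × 44^0.612 ≈ 57.77 kt.
V₂: ΔP = 49, V ≈ 5.7 × 49^0.612 ≈ 61.70 kt.
ΔV over 6 h = 3.93 kt → 24 h equivalent = 3.93 × 24/6 ≈ 15.72 kt.
16 kt < 30 kt ⇒ not rapid intensification.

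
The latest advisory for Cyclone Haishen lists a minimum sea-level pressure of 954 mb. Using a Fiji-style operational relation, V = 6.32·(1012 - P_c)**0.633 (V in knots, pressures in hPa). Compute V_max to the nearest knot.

83 kt

ΔP = 1012 − 954 = 58 mb.
58^0.633 ≈ 13.069.
V ≈ 6.32 × 13.069 ≈ 82.6 kt.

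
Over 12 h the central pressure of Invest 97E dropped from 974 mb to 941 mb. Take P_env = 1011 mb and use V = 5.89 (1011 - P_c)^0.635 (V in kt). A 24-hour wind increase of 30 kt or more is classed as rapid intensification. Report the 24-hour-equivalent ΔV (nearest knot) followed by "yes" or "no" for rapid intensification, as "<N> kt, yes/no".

V₁: ΔP = 37, V ≈ 5.89 × 37^0.635 ≈ 58.33 kt.
V₂: ΔP = 70, V ≈ 5.89 × 70^0.635 ≈ 87.45 kt.
ΔV over 12 h = 29.12 kt → 24 h equivalent = 29.12 × 24/12 ≈ 58.24 kt.
58 kt ≥ 30 kt ⇒ rapid intensification.

58 kt, yes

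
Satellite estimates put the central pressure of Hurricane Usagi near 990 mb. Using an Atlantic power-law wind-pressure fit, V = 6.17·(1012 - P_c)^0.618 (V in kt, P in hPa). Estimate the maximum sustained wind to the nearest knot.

ΔP = 1012 − 990 = 22 mb.
22^0.618 ≈ 6.755.
V ≈ 6.17 × 6.755 ≈ 41.7 kt.

42 kt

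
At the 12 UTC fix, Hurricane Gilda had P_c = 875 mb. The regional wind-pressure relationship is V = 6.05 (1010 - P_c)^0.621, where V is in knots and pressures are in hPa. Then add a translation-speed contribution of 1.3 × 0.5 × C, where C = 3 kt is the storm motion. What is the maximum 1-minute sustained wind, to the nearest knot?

ΔP = 1010 − 875 = 135 mb.
135^0.621 ≈ 21.035.
V ≈ 6.05 × 21.035 ≈ 127.3 kt.
Translation term: 1.3 × 0.5 × 3 = 1.95 kt.
Corrected V ≈ 129.25 kt → 129 kt.

129 kt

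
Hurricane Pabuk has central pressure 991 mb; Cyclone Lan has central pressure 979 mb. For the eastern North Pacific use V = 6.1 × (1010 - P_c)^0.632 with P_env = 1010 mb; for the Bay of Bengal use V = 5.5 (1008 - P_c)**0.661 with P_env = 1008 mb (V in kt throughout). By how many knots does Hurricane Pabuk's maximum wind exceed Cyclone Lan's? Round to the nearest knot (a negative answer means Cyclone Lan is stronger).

Hurricane Pabuk: ΔP = 19; V ≈ 6.1 × 19^0.632 ≈ 39.22 kt.
Cyclone Lan: ΔP = 29; V ≈ 5.5 × 29^0.661 ≈ 50.93 kt.
Difference ≈ 39.22 − 50.93 = -11.71 → -12 kt.

-12 kt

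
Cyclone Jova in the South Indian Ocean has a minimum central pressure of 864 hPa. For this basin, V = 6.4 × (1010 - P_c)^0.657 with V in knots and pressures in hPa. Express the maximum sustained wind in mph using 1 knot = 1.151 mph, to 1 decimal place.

ΔP = 1010 − 864 = 146 hPa.
V ≈ 6.4 × 146^0.657 = 6.4 × 26.423 ≈ 169.106 kt.
169.106 × 1.151 ≈ 194.64 mph → 194.6 mph.

194.6 mph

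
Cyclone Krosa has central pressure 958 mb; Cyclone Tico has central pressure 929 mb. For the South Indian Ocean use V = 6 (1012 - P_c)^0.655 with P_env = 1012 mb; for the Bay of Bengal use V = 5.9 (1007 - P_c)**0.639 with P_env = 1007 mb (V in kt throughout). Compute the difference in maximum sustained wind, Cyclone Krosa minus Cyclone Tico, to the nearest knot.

Cyclone Krosa: ΔP = 54; V ≈ 6 × 54^0.655 ≈ 81.82 kt.
Cyclone Tico: ΔP = 78; V ≈ 5.9 × 78^0.639 ≈ 95.48 kt.
Difference ≈ 81.82 − 95.48 = -13.66 → -14 kt.

-14 kt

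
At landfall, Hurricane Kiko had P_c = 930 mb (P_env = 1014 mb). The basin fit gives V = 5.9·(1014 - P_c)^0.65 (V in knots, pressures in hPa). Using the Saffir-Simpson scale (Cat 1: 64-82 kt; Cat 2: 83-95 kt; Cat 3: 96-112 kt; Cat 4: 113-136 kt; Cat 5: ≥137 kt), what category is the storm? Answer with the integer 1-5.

3

ΔP = 1014 − 930 = 84 mb.
V ≈ 5.9 × 84^0.65 = 5.9 × 17.81 ≈ 105 kt.
105 kt falls in the Category 3 band.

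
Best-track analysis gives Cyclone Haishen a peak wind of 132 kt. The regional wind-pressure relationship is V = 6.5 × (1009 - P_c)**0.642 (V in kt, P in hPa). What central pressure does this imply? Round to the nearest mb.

ΔP = (V / 6.5)^(1/0.642) = (132/6.5)^1.558.
132/6.5 = 20.308; 20.308^1.558 ≈ 108.86 mb.
P_c = 1009 − 108.86 = 900.14 ≈ 900 mb.

900 mb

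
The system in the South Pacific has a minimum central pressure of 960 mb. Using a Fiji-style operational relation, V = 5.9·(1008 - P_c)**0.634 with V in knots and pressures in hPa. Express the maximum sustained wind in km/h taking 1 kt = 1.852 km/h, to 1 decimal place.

127.2 km/h

ΔP = 1008 − 960 = 48 mb.
V ≈ 5.9 × 48^0.634 = 5.9 × 11.639 ≈ 68.669 kt.
68.669 × 1.852 ≈ 127.17 km/h → 127.2 km/h.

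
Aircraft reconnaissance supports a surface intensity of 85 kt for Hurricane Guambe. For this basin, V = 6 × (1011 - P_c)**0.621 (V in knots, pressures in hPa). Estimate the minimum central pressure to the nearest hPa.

940 hPa

ΔP = (V / 6)^(1/0.621) = (85/6)^1.610.
85/6 = 14.167; 14.167^1.610 ≈ 71.43 hPa.
P_c = 1011 − 71.43 = 939.57 ≈ 940 hPa.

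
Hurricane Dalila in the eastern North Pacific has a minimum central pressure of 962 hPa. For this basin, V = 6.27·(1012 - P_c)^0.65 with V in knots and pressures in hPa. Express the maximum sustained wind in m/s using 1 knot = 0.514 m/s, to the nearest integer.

ΔP = 1012 − 962 = 50 hPa.
V ≈ 6.27 × 50^0.65 = 6.27 × 12.715 ≈ 79.726 kt.
79.726 × 0.514 ≈ 40.98 m/s → 41 m/s.

41 m/s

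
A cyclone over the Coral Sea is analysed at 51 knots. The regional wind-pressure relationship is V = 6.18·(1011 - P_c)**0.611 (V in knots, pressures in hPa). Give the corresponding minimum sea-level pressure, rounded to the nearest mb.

979 mb

ΔP = (V / 6.18)^(1/0.611) = (51/6.18)^1.637.
51/6.18 = 8.252; 8.252^1.637 ≈ 31.63 mb.
P_c = 1011 − 31.63 = 979.37 ≈ 979 mb.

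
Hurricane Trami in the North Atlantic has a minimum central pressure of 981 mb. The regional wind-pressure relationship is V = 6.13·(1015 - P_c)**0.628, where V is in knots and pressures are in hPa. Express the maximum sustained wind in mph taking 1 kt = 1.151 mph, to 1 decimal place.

64.6 mph

ΔP = 1015 − 981 = 34 mb.
V ≈ 6.13 × 34^0.628 = 6.13 × 9.157 ≈ 56.134 kt.
56.134 × 1.151 ≈ 64.61 mph → 64.6 mph.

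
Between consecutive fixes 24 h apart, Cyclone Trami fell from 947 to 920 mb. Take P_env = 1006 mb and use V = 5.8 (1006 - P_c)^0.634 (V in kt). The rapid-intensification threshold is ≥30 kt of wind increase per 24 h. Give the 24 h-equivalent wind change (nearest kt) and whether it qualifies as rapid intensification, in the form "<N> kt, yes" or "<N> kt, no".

21 kt, no

V₁: ΔP = 59, V ≈ 5.8 × 59^0.634 ≈ 76.94 kt.
V₂: ΔP = 86, V ≈ 5.8 × 86^0.634 ≈ 97.70 kt.
ΔV over 24 h = 20.76 kt → 24 h equivalent = 20.76 × 24/24 ≈ 20.76 kt.
21 kt < 30 kt ⇒ not rapid intensification.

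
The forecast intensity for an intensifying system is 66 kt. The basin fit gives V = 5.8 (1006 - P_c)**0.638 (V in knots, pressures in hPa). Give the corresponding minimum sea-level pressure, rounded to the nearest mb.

961 mb

ΔP = (V / 5.8)^(1/0.638) = (66/5.8)^1.567.
66/5.8 = 11.379; 11.379^1.567 ≈ 45.22 mb.
P_c = 1006 − 45.22 = 960.78 ≈ 961 mb.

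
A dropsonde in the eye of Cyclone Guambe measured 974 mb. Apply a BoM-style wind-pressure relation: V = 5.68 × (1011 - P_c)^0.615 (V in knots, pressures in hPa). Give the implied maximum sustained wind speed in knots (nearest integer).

ΔP = 1011 − 974 = 37 mb.
37^0.615 ≈ 9.214.
V ≈ 5.68 × 9.214 ≈ 52.3 kt.

52 kt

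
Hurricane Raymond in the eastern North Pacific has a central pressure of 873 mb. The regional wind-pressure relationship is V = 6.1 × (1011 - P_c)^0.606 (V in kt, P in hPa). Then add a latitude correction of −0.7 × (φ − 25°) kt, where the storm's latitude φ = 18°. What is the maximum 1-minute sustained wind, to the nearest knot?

126 kt

ΔP = 1011 − 873 = 138 mb.
138^0.606 ≈ 19.805.
V ≈ 6.1 × 19.805 ≈ 120.8 kt.
Latitude correction: −0.7 × (18 − 25) = 4.9 kt.
Corrected V ≈ 125.7 kt → 126 kt.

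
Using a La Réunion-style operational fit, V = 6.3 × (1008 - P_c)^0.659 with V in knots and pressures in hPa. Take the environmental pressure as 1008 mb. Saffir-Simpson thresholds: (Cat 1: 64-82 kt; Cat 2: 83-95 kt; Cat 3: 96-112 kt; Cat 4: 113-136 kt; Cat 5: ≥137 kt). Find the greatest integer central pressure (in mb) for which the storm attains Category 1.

974 mb

Category 1 begins at V = 64 kt.
Required ΔP = (64/6.3)^(1/0.659) = 10.159^1.517 ≈ 33.72 mb.
P_c ≤ 1008 − 33.72 = 974.28, so the highest integer P_c is 974 mb.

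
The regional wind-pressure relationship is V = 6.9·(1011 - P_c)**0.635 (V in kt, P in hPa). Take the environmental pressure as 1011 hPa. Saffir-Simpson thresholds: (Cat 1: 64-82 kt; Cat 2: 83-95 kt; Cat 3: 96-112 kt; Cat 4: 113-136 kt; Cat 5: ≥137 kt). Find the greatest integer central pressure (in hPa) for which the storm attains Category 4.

929 hPa

Category 4 begins at V = 113 kt.
Required ΔP = (113/6.9)^(1/0.635) = 16.377^1.575 ≈ 81.69 hPa.
P_c ≤ 1011 − 81.69 = 929.31, so the highest integer P_c is 929 hPa.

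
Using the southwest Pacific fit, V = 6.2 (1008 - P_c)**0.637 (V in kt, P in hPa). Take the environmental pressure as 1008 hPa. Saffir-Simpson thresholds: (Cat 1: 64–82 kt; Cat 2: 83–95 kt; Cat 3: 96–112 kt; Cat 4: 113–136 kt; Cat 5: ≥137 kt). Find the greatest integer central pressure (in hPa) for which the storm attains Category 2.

949 hPa

Category 2 begins at V = 83 kt.
Required ΔP = (83/6.2)^(1/0.637) = 13.387^1.570 ≈ 58.71 hPa.
P_c ≤ 1008 − 58.71 = 949.29, so the highest integer P_c is 949 hPa.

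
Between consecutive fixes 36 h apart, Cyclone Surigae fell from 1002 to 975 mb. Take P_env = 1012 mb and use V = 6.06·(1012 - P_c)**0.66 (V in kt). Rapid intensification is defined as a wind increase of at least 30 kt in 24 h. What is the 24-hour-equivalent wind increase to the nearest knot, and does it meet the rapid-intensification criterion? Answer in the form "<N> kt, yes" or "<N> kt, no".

V₁: ΔP = 10, V ≈ 6.06 × 10^0.66 ≈ 27.70 kt.
V₂: ΔP = 37, V ≈ 6.06 × 37^0.66 ≈ 65.69 kt.
ΔV over 36 h = 37.99 kt → 24 h equivalent = 37.99 × 24/36 ≈ 25.33 kt.
25 kt < 30 kt ⇒ not rapid intensification.

25 kt, no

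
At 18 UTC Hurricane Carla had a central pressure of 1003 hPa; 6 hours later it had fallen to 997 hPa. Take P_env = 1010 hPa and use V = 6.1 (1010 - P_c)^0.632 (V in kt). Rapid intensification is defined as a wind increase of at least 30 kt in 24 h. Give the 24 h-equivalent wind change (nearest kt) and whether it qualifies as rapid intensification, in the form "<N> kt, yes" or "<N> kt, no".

V₁: ΔP = 7, V ≈ 6.1 × 7^0.632 ≈ 20.87 kt.
V₂: ΔP = 13, V ≈ 6.1 × 13^0.632 ≈ 30.86 kt.
ΔV over 6 h = 9.99 kt → 24 h equivalent = 9.99 × 24/6 ≈ 39.96 kt.
40 kt ≥ 30 kt ⇒ rapid intensification.

40 kt, yes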